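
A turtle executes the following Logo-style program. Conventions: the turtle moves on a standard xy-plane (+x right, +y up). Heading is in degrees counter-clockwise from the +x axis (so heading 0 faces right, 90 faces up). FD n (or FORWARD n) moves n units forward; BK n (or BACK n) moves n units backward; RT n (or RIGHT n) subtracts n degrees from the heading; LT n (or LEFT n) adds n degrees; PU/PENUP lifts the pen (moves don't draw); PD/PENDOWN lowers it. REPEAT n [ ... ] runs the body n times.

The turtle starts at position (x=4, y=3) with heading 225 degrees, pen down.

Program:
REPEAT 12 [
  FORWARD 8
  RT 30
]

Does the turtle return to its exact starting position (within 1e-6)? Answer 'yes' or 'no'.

Answer: yes

Derivation:
Executing turtle program step by step:
Start: pos=(4,3), heading=225, pen down
REPEAT 12 [
  -- iteration 1/12 --
  FD 8: (4,3) -> (-1.657,-2.657) [heading=225, draw]
  RT 30: heading 225 -> 195
  -- iteration 2/12 --
  FD 8: (-1.657,-2.657) -> (-9.384,-4.727) [heading=195, draw]
  RT 30: heading 195 -> 165
  -- iteration 3/12 --
  FD 8: (-9.384,-4.727) -> (-17.112,-2.657) [heading=165, draw]
  RT 30: heading 165 -> 135
  -- iteration 4/12 --
  FD 8: (-17.112,-2.657) -> (-22.769,3) [heading=135, draw]
  RT 30: heading 135 -> 105
  -- iteration 5/12 --
  FD 8: (-22.769,3) -> (-24.839,10.727) [heading=105, draw]
  RT 30: heading 105 -> 75
  -- iteration 6/12 --
  FD 8: (-24.839,10.727) -> (-22.769,18.455) [heading=75, draw]
  RT 30: heading 75 -> 45
  -- iteration 7/12 --
  FD 8: (-22.769,18.455) -> (-17.112,24.112) [heading=45, draw]
  RT 30: heading 45 -> 15
  -- iteration 8/12 --
  FD 8: (-17.112,24.112) -> (-9.384,26.182) [heading=15, draw]
  RT 30: heading 15 -> 345
  -- iteration 9/12 --
  FD 8: (-9.384,26.182) -> (-1.657,24.112) [heading=345, draw]
  RT 30: heading 345 -> 315
  -- iteration 10/12 --
  FD 8: (-1.657,24.112) -> (4,18.455) [heading=315, draw]
  RT 30: heading 315 -> 285
  -- iteration 11/12 --
  FD 8: (4,18.455) -> (6.071,10.727) [heading=285, draw]
  RT 30: heading 285 -> 255
  -- iteration 12/12 --
  FD 8: (6.071,10.727) -> (4,3) [heading=255, draw]
  RT 30: heading 255 -> 225
]
Final: pos=(4,3), heading=225, 12 segment(s) drawn

Start position: (4, 3)
Final position: (4, 3)
Distance = 0; < 1e-6 -> CLOSED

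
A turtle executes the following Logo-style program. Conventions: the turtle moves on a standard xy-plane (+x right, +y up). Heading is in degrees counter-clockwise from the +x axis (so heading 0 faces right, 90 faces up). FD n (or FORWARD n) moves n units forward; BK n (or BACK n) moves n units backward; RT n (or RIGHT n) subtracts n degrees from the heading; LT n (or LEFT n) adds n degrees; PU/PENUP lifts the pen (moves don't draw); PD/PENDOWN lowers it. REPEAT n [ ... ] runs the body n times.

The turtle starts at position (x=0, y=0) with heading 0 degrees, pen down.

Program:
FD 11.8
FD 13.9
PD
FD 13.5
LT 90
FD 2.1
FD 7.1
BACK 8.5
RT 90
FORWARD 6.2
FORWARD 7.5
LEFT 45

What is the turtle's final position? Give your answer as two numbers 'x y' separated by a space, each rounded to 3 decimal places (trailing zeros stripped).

Answer: 52.9 0.7

Derivation:
Executing turtle program step by step:
Start: pos=(0,0), heading=0, pen down
FD 11.8: (0,0) -> (11.8,0) [heading=0, draw]
FD 13.9: (11.8,0) -> (25.7,0) [heading=0, draw]
PD: pen down
FD 13.5: (25.7,0) -> (39.2,0) [heading=0, draw]
LT 90: heading 0 -> 90
FD 2.1: (39.2,0) -> (39.2,2.1) [heading=90, draw]
FD 7.1: (39.2,2.1) -> (39.2,9.2) [heading=90, draw]
BK 8.5: (39.2,9.2) -> (39.2,0.7) [heading=90, draw]
RT 90: heading 90 -> 0
FD 6.2: (39.2,0.7) -> (45.4,0.7) [heading=0, draw]
FD 7.5: (45.4,0.7) -> (52.9,0.7) [heading=0, draw]
LT 45: heading 0 -> 45
Final: pos=(52.9,0.7), heading=45, 8 segment(s) drawn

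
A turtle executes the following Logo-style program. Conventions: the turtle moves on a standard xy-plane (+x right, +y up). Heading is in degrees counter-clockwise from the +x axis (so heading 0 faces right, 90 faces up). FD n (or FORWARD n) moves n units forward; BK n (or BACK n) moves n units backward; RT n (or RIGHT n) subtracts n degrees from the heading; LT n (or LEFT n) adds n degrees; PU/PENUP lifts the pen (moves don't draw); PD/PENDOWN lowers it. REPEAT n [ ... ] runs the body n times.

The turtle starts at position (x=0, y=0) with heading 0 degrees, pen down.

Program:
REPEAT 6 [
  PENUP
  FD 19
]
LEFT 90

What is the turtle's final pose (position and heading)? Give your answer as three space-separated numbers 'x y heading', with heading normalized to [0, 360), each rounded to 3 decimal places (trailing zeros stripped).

Answer: 114 0 90

Derivation:
Executing turtle program step by step:
Start: pos=(0,0), heading=0, pen down
REPEAT 6 [
  -- iteration 1/6 --
  PU: pen up
  FD 19: (0,0) -> (19,0) [heading=0, move]
  -- iteration 2/6 --
  PU: pen up
  FD 19: (19,0) -> (38,0) [heading=0, move]
  -- iteration 3/6 --
  PU: pen up
  FD 19: (38,0) -> (57,0) [heading=0, move]
  -- iteration 4/6 --
  PU: pen up
  FD 19: (57,0) -> (76,0) [heading=0, move]
  -- iteration 5/6 --
  PU: pen up
  FD 19: (76,0) -> (95,0) [heading=0, move]
  -- iteration 6/6 --
  PU: pen up
  FD 19: (95,0) -> (114,0) [heading=0, move]
]
LT 90: heading 0 -> 90
Final: pos=(114,0), heading=90, 0 segment(s) drawn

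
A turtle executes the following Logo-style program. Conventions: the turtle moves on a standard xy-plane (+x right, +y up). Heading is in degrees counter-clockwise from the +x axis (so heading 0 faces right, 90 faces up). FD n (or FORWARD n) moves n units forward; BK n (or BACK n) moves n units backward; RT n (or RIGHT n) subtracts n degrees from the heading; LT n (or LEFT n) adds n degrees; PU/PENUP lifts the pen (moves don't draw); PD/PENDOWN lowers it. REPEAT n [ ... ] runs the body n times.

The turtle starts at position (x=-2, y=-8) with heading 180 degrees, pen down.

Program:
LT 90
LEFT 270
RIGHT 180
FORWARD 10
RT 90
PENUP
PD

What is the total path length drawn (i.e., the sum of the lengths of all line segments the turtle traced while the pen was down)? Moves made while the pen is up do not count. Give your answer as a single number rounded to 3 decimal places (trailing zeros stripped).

Executing turtle program step by step:
Start: pos=(-2,-8), heading=180, pen down
LT 90: heading 180 -> 270
LT 270: heading 270 -> 180
RT 180: heading 180 -> 0
FD 10: (-2,-8) -> (8,-8) [heading=0, draw]
RT 90: heading 0 -> 270
PU: pen up
PD: pen down
Final: pos=(8,-8), heading=270, 1 segment(s) drawn

Segment lengths:
  seg 1: (-2,-8) -> (8,-8), length = 10
Total = 10

Answer: 10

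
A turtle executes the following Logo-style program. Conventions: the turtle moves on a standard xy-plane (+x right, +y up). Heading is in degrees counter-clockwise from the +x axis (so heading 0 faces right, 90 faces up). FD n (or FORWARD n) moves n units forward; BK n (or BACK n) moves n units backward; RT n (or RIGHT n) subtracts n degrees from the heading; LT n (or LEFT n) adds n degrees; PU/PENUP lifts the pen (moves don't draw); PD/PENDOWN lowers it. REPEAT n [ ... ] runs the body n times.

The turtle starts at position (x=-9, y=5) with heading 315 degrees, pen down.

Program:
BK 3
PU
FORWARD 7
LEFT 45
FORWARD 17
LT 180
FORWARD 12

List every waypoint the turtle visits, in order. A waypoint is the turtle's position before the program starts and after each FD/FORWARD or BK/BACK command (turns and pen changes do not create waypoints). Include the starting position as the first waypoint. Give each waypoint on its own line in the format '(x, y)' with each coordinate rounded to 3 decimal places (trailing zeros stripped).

Executing turtle program step by step:
Start: pos=(-9,5), heading=315, pen down
BK 3: (-9,5) -> (-11.121,7.121) [heading=315, draw]
PU: pen up
FD 7: (-11.121,7.121) -> (-6.172,2.172) [heading=315, move]
LT 45: heading 315 -> 0
FD 17: (-6.172,2.172) -> (10.828,2.172) [heading=0, move]
LT 180: heading 0 -> 180
FD 12: (10.828,2.172) -> (-1.172,2.172) [heading=180, move]
Final: pos=(-1.172,2.172), heading=180, 1 segment(s) drawn
Waypoints (5 total):
(-9, 5)
(-11.121, 7.121)
(-6.172, 2.172)
(10.828, 2.172)
(-1.172, 2.172)

Answer: (-9, 5)
(-11.121, 7.121)
(-6.172, 2.172)
(10.828, 2.172)
(-1.172, 2.172)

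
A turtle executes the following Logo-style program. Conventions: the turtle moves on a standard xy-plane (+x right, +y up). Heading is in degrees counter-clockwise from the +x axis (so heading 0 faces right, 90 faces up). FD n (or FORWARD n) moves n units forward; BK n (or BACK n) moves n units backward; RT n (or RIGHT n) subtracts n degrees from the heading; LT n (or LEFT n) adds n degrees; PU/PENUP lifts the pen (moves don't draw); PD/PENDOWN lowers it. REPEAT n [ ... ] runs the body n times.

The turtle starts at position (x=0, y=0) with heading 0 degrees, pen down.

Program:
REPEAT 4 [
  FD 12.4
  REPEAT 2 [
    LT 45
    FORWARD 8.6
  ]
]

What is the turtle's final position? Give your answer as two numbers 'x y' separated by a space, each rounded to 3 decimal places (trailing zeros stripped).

Executing turtle program step by step:
Start: pos=(0,0), heading=0, pen down
REPEAT 4 [
  -- iteration 1/4 --
  FD 12.4: (0,0) -> (12.4,0) [heading=0, draw]
  REPEAT 2 [
    -- iteration 1/2 --
    LT 45: heading 0 -> 45
    FD 8.6: (12.4,0) -> (18.481,6.081) [heading=45, draw]
    -- iteration 2/2 --
    LT 45: heading 45 -> 90
    FD 8.6: (18.481,6.081) -> (18.481,14.681) [heading=90, draw]
  ]
  -- iteration 2/4 --
  FD 12.4: (18.481,14.681) -> (18.481,27.081) [heading=90, draw]
  REPEAT 2 [
    -- iteration 1/2 --
    LT 45: heading 90 -> 135
    FD 8.6: (18.481,27.081) -> (12.4,33.162) [heading=135, draw]
    -- iteration 2/2 --
    LT 45: heading 135 -> 180
    FD 8.6: (12.4,33.162) -> (3.8,33.162) [heading=180, draw]
  ]
  -- iteration 3/4 --
  FD 12.4: (3.8,33.162) -> (-8.6,33.162) [heading=180, draw]
  REPEAT 2 [
    -- iteration 1/2 --
    LT 45: heading 180 -> 225
    FD 8.6: (-8.6,33.162) -> (-14.681,27.081) [heading=225, draw]
    -- iteration 2/2 --
    LT 45: heading 225 -> 270
    FD 8.6: (-14.681,27.081) -> (-14.681,18.481) [heading=270, draw]
  ]
  -- iteration 4/4 --
  FD 12.4: (-14.681,18.481) -> (-14.681,6.081) [heading=270, draw]
  REPEAT 2 [
    -- iteration 1/2 --
    LT 45: heading 270 -> 315
    FD 8.6: (-14.681,6.081) -> (-8.6,0) [heading=315, draw]
    -- iteration 2/2 --
    LT 45: heading 315 -> 0
    FD 8.6: (-8.6,0) -> (0,0) [heading=0, draw]
  ]
]
Final: pos=(0,0), heading=0, 12 segment(s) drawn

Answer: 0 0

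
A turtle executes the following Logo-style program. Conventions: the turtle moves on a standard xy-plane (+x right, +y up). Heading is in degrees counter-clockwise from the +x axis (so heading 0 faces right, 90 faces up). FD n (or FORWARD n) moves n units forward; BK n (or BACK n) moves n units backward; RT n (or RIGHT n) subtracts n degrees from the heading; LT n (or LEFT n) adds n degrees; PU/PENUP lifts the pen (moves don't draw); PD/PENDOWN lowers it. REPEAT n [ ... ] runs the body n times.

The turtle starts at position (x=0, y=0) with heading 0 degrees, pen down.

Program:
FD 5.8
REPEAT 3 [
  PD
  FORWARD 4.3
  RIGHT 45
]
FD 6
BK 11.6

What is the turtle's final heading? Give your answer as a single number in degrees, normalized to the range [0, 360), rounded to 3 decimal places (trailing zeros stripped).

Answer: 225

Derivation:
Executing turtle program step by step:
Start: pos=(0,0), heading=0, pen down
FD 5.8: (0,0) -> (5.8,0) [heading=0, draw]
REPEAT 3 [
  -- iteration 1/3 --
  PD: pen down
  FD 4.3: (5.8,0) -> (10.1,0) [heading=0, draw]
  RT 45: heading 0 -> 315
  -- iteration 2/3 --
  PD: pen down
  FD 4.3: (10.1,0) -> (13.141,-3.041) [heading=315, draw]
  RT 45: heading 315 -> 270
  -- iteration 3/3 --
  PD: pen down
  FD 4.3: (13.141,-3.041) -> (13.141,-7.341) [heading=270, draw]
  RT 45: heading 270 -> 225
]
FD 6: (13.141,-7.341) -> (8.898,-11.583) [heading=225, draw]
BK 11.6: (8.898,-11.583) -> (17.1,-3.381) [heading=225, draw]
Final: pos=(17.1,-3.381), heading=225, 6 segment(s) drawn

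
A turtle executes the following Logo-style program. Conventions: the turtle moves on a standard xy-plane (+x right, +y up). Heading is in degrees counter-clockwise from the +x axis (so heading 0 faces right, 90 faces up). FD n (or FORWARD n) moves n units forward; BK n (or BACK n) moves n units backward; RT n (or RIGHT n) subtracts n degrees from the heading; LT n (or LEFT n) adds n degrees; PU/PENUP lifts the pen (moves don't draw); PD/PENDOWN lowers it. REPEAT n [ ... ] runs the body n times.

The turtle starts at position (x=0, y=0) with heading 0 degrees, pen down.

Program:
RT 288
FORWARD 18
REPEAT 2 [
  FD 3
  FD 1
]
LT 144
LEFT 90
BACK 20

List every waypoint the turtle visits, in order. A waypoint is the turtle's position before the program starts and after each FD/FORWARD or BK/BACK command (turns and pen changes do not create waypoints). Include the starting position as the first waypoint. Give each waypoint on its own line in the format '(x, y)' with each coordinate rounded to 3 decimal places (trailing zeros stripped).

Executing turtle program step by step:
Start: pos=(0,0), heading=0, pen down
RT 288: heading 0 -> 72
FD 18: (0,0) -> (5.562,17.119) [heading=72, draw]
REPEAT 2 [
  -- iteration 1/2 --
  FD 3: (5.562,17.119) -> (6.489,19.972) [heading=72, draw]
  FD 1: (6.489,19.972) -> (6.798,20.923) [heading=72, draw]
  -- iteration 2/2 --
  FD 3: (6.798,20.923) -> (7.725,23.776) [heading=72, draw]
  FD 1: (7.725,23.776) -> (8.034,24.727) [heading=72, draw]
]
LT 144: heading 72 -> 216
LT 90: heading 216 -> 306
BK 20: (8.034,24.727) -> (-3.721,40.908) [heading=306, draw]
Final: pos=(-3.721,40.908), heading=306, 6 segment(s) drawn
Waypoints (7 total):
(0, 0)
(5.562, 17.119)
(6.489, 19.972)
(6.798, 20.923)
(7.725, 23.776)
(8.034, 24.727)
(-3.721, 40.908)

Answer: (0, 0)
(5.562, 17.119)
(6.489, 19.972)
(6.798, 20.923)
(7.725, 23.776)
(8.034, 24.727)
(-3.721, 40.908)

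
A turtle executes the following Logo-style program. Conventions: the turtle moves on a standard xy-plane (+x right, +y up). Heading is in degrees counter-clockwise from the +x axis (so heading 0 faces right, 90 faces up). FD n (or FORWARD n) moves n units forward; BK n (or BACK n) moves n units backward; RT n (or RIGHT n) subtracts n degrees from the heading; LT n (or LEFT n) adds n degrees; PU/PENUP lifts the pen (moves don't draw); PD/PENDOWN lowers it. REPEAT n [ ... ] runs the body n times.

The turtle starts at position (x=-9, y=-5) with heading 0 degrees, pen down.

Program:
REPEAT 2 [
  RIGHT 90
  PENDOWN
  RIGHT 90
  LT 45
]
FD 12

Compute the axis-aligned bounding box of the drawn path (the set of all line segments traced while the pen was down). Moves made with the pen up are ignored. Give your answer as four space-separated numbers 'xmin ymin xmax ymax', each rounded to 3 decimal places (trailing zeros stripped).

Executing turtle program step by step:
Start: pos=(-9,-5), heading=0, pen down
REPEAT 2 [
  -- iteration 1/2 --
  RT 90: heading 0 -> 270
  PD: pen down
  RT 90: heading 270 -> 180
  LT 45: heading 180 -> 225
  -- iteration 2/2 --
  RT 90: heading 225 -> 135
  PD: pen down
  RT 90: heading 135 -> 45
  LT 45: heading 45 -> 90
]
FD 12: (-9,-5) -> (-9,7) [heading=90, draw]
Final: pos=(-9,7), heading=90, 1 segment(s) drawn

Segment endpoints: x in {-9, -9}, y in {-5, 7}
xmin=-9, ymin=-5, xmax=-9, ymax=7

Answer: -9 -5 -9 7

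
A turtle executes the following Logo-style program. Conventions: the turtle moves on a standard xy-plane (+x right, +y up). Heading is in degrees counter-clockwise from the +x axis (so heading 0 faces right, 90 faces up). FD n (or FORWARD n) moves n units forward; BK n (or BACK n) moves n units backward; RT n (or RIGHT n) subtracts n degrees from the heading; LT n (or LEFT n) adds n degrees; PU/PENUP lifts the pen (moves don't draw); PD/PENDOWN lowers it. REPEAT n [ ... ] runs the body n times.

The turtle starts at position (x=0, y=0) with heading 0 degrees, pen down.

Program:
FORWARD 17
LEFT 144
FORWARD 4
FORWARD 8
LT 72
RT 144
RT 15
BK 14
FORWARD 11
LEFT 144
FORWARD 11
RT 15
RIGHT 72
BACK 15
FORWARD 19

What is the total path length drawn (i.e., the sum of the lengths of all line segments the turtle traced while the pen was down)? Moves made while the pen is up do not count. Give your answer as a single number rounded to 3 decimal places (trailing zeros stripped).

Executing turtle program step by step:
Start: pos=(0,0), heading=0, pen down
FD 17: (0,0) -> (17,0) [heading=0, draw]
LT 144: heading 0 -> 144
FD 4: (17,0) -> (13.764,2.351) [heading=144, draw]
FD 8: (13.764,2.351) -> (7.292,7.053) [heading=144, draw]
LT 72: heading 144 -> 216
RT 144: heading 216 -> 72
RT 15: heading 72 -> 57
BK 14: (7.292,7.053) -> (-0.333,-4.688) [heading=57, draw]
FD 11: (-0.333,-4.688) -> (5.658,4.537) [heading=57, draw]
LT 144: heading 57 -> 201
FD 11: (5.658,4.537) -> (-4.612,0.595) [heading=201, draw]
RT 15: heading 201 -> 186
RT 72: heading 186 -> 114
BK 15: (-4.612,0.595) -> (1.49,-13.108) [heading=114, draw]
FD 19: (1.49,-13.108) -> (-6.238,4.25) [heading=114, draw]
Final: pos=(-6.238,4.25), heading=114, 8 segment(s) drawn

Segment lengths:
  seg 1: (0,0) -> (17,0), length = 17
  seg 2: (17,0) -> (13.764,2.351), length = 4
  seg 3: (13.764,2.351) -> (7.292,7.053), length = 8
  seg 4: (7.292,7.053) -> (-0.333,-4.688), length = 14
  seg 5: (-0.333,-4.688) -> (5.658,4.537), length = 11
  seg 6: (5.658,4.537) -> (-4.612,0.595), length = 11
  seg 7: (-4.612,0.595) -> (1.49,-13.108), length = 15
  seg 8: (1.49,-13.108) -> (-6.238,4.25), length = 19
Total = 99

Answer: 99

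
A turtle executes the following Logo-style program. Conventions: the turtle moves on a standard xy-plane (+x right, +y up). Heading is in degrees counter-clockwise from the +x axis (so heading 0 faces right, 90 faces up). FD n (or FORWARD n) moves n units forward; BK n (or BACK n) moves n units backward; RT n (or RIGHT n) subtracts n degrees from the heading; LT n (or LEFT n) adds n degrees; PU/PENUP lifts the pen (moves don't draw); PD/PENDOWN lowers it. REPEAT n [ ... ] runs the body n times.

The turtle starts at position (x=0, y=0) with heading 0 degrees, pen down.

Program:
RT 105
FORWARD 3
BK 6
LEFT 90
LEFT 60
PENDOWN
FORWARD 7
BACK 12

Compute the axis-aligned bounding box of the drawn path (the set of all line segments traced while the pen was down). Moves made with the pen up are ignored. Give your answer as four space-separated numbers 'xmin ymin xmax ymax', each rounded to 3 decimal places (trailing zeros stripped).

Executing turtle program step by step:
Start: pos=(0,0), heading=0, pen down
RT 105: heading 0 -> 255
FD 3: (0,0) -> (-0.776,-2.898) [heading=255, draw]
BK 6: (-0.776,-2.898) -> (0.776,2.898) [heading=255, draw]
LT 90: heading 255 -> 345
LT 60: heading 345 -> 45
PD: pen down
FD 7: (0.776,2.898) -> (5.726,7.848) [heading=45, draw]
BK 12: (5.726,7.848) -> (-2.759,-0.638) [heading=45, draw]
Final: pos=(-2.759,-0.638), heading=45, 4 segment(s) drawn

Segment endpoints: x in {-2.759, -0.776, 0, 0.776, 5.726}, y in {-2.898, -0.638, 0, 2.898, 7.848}
xmin=-2.759, ymin=-2.898, xmax=5.726, ymax=7.848

Answer: -2.759 -2.898 5.726 7.848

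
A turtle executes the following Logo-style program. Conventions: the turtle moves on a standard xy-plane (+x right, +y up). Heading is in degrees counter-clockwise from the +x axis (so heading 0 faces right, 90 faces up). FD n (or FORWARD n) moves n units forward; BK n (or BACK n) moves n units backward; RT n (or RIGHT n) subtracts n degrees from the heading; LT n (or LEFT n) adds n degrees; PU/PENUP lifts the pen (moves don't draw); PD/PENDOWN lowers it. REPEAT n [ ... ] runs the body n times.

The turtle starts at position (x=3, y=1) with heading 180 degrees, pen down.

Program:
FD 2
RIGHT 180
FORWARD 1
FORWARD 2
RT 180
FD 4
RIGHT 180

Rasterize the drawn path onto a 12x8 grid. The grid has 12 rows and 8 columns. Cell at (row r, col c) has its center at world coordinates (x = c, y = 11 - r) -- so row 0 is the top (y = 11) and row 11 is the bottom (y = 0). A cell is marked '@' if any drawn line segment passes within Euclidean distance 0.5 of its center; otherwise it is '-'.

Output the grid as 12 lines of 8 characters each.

Segment 0: (3,1) -> (1,1)
Segment 1: (1,1) -> (2,1)
Segment 2: (2,1) -> (4,1)
Segment 3: (4,1) -> (0,1)

Answer: --------
--------
--------
--------
--------
--------
--------
--------
--------
--------
@@@@@---
--------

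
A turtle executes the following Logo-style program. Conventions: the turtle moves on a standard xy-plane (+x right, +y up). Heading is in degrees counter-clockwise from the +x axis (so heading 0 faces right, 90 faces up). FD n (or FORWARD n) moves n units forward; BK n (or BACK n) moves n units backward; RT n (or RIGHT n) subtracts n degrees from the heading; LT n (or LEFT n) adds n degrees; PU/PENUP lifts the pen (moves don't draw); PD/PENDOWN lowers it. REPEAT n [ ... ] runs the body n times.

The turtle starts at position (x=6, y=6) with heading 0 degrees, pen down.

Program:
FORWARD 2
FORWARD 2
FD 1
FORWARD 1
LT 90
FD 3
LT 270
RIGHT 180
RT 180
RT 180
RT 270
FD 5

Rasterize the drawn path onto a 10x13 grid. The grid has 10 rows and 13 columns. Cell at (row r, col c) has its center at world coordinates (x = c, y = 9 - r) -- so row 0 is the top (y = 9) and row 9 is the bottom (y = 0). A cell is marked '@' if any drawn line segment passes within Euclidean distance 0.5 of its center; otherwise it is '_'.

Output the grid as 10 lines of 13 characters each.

Segment 0: (6,6) -> (8,6)
Segment 1: (8,6) -> (10,6)
Segment 2: (10,6) -> (11,6)
Segment 3: (11,6) -> (12,6)
Segment 4: (12,6) -> (12,9)
Segment 5: (12,9) -> (12,4)

Answer: ____________@
____________@
____________@
______@@@@@@@
____________@
____________@
_____________
_____________
_____________
_____________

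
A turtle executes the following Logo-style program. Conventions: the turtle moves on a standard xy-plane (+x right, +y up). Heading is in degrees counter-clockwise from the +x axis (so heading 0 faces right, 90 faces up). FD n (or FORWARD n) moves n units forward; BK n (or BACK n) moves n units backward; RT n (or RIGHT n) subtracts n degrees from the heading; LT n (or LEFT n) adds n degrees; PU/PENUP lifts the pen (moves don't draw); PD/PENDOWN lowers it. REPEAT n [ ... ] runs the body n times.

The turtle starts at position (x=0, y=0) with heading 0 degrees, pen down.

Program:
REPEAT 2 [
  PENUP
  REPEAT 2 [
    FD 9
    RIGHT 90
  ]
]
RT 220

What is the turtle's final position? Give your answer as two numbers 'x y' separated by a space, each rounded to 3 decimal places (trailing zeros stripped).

Executing turtle program step by step:
Start: pos=(0,0), heading=0, pen down
REPEAT 2 [
  -- iteration 1/2 --
  PU: pen up
  REPEAT 2 [
    -- iteration 1/2 --
    FD 9: (0,0) -> (9,0) [heading=0, move]
    RT 90: heading 0 -> 270
    -- iteration 2/2 --
    FD 9: (9,0) -> (9,-9) [heading=270, move]
    RT 90: heading 270 -> 180
  ]
  -- iteration 2/2 --
  PU: pen up
  REPEAT 2 [
    -- iteration 1/2 --
    FD 9: (9,-9) -> (0,-9) [heading=180, move]
    RT 90: heading 180 -> 90
    -- iteration 2/2 --
    FD 9: (0,-9) -> (0,0) [heading=90, move]
    RT 90: heading 90 -> 0
  ]
]
RT 220: heading 0 -> 140
Final: pos=(0,0), heading=140, 0 segment(s) drawn

Answer: 0 0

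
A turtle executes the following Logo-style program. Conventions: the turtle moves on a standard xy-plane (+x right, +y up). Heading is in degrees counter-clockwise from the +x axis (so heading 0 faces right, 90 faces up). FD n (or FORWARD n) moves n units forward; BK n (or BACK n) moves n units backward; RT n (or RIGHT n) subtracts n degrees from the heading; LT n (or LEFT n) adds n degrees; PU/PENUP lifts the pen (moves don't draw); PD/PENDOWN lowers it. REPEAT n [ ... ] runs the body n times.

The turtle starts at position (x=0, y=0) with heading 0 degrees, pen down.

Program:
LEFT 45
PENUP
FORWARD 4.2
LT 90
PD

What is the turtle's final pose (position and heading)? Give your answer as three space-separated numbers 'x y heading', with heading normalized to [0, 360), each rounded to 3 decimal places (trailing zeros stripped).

Answer: 2.97 2.97 135

Derivation:
Executing turtle program step by step:
Start: pos=(0,0), heading=0, pen down
LT 45: heading 0 -> 45
PU: pen up
FD 4.2: (0,0) -> (2.97,2.97) [heading=45, move]
LT 90: heading 45 -> 135
PD: pen down
Final: pos=(2.97,2.97), heading=135, 0 segment(s) drawn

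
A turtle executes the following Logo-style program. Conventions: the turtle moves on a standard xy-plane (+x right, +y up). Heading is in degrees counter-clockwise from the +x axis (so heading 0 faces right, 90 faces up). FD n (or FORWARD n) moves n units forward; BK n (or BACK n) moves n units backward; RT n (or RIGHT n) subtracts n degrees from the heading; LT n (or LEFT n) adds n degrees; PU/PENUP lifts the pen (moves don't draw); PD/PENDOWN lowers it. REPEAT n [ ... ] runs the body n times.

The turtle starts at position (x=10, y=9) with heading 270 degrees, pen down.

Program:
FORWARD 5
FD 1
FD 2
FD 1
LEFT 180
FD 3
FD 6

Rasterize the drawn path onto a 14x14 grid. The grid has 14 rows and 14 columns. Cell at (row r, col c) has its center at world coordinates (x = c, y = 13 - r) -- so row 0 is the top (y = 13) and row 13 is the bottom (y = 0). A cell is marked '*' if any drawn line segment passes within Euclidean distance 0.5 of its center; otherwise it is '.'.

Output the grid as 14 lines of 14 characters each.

Answer: ..............
..............
..............
..............
..........*...
..........*...
..........*...
..........*...
..........*...
..........*...
..........*...
..........*...
..........*...
..........*...

Derivation:
Segment 0: (10,9) -> (10,4)
Segment 1: (10,4) -> (10,3)
Segment 2: (10,3) -> (10,1)
Segment 3: (10,1) -> (10,0)
Segment 4: (10,0) -> (10,3)
Segment 5: (10,3) -> (10,9)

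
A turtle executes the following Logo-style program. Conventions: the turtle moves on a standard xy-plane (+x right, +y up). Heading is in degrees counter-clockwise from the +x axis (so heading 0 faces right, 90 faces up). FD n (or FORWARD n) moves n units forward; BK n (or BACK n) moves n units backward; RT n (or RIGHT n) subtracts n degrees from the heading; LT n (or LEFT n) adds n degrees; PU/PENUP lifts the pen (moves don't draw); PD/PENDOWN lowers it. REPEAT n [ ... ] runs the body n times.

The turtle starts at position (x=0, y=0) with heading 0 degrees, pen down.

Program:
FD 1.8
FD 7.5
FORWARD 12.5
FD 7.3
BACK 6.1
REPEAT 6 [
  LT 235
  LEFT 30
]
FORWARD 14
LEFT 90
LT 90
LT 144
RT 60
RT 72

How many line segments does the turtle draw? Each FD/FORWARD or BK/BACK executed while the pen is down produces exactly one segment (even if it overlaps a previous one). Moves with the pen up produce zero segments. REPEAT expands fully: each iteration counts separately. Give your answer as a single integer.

Answer: 6

Derivation:
Executing turtle program step by step:
Start: pos=(0,0), heading=0, pen down
FD 1.8: (0,0) -> (1.8,0) [heading=0, draw]
FD 7.5: (1.8,0) -> (9.3,0) [heading=0, draw]
FD 12.5: (9.3,0) -> (21.8,0) [heading=0, draw]
FD 7.3: (21.8,0) -> (29.1,0) [heading=0, draw]
BK 6.1: (29.1,0) -> (23,0) [heading=0, draw]
REPEAT 6 [
  -- iteration 1/6 --
  LT 235: heading 0 -> 235
  LT 30: heading 235 -> 265
  -- iteration 2/6 --
  LT 235: heading 265 -> 140
  LT 30: heading 140 -> 170
  -- iteration 3/6 --
  LT 235: heading 170 -> 45
  LT 30: heading 45 -> 75
  -- iteration 4/6 --
  LT 235: heading 75 -> 310
  LT 30: heading 310 -> 340
  -- iteration 5/6 --
  LT 235: heading 340 -> 215
  LT 30: heading 215 -> 245
  -- iteration 6/6 --
  LT 235: heading 245 -> 120
  LT 30: heading 120 -> 150
]
FD 14: (23,0) -> (10.876,7) [heading=150, draw]
LT 90: heading 150 -> 240
LT 90: heading 240 -> 330
LT 144: heading 330 -> 114
RT 60: heading 114 -> 54
RT 72: heading 54 -> 342
Final: pos=(10.876,7), heading=342, 6 segment(s) drawn
Segments drawn: 6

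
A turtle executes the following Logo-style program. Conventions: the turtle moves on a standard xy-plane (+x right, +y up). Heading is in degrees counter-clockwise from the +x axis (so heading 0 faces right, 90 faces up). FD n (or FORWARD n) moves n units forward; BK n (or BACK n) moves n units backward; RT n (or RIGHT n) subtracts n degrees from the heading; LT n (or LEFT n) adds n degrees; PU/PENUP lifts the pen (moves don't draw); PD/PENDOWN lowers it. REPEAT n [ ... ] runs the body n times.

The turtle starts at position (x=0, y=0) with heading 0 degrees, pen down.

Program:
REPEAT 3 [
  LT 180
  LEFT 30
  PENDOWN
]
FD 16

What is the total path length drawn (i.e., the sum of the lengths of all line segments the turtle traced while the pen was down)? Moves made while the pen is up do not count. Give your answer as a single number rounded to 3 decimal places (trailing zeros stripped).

Answer: 16

Derivation:
Executing turtle program step by step:
Start: pos=(0,0), heading=0, pen down
REPEAT 3 [
  -- iteration 1/3 --
  LT 180: heading 0 -> 180
  LT 30: heading 180 -> 210
  PD: pen down
  -- iteration 2/3 --
  LT 180: heading 210 -> 30
  LT 30: heading 30 -> 60
  PD: pen down
  -- iteration 3/3 --
  LT 180: heading 60 -> 240
  LT 30: heading 240 -> 270
  PD: pen down
]
FD 16: (0,0) -> (0,-16) [heading=270, draw]
Final: pos=(0,-16), heading=270, 1 segment(s) drawn

Segment lengths:
  seg 1: (0,0) -> (0,-16), length = 16
Total = 16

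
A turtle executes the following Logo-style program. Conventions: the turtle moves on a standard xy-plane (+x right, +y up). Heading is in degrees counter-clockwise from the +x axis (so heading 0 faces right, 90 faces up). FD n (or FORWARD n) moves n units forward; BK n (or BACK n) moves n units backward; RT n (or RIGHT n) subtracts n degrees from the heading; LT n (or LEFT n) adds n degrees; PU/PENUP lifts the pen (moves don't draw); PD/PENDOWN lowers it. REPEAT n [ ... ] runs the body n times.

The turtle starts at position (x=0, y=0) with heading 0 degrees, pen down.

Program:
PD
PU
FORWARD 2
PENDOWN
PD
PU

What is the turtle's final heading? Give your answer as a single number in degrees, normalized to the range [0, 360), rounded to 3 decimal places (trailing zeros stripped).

Executing turtle program step by step:
Start: pos=(0,0), heading=0, pen down
PD: pen down
PU: pen up
FD 2: (0,0) -> (2,0) [heading=0, move]
PD: pen down
PD: pen down
PU: pen up
Final: pos=(2,0), heading=0, 0 segment(s) drawn

Answer: 0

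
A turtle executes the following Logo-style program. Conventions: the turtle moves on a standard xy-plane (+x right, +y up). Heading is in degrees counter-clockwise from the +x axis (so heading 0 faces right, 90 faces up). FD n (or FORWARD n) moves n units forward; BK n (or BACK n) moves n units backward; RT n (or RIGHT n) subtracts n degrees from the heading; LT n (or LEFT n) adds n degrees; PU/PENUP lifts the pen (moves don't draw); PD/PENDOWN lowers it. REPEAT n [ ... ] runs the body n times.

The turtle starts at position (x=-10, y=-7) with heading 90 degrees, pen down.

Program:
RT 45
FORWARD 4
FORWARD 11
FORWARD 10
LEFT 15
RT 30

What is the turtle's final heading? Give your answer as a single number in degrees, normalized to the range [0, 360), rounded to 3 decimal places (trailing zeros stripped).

Executing turtle program step by step:
Start: pos=(-10,-7), heading=90, pen down
RT 45: heading 90 -> 45
FD 4: (-10,-7) -> (-7.172,-4.172) [heading=45, draw]
FD 11: (-7.172,-4.172) -> (0.607,3.607) [heading=45, draw]
FD 10: (0.607,3.607) -> (7.678,10.678) [heading=45, draw]
LT 15: heading 45 -> 60
RT 30: heading 60 -> 30
Final: pos=(7.678,10.678), heading=30, 3 segment(s) drawn

Answer: 30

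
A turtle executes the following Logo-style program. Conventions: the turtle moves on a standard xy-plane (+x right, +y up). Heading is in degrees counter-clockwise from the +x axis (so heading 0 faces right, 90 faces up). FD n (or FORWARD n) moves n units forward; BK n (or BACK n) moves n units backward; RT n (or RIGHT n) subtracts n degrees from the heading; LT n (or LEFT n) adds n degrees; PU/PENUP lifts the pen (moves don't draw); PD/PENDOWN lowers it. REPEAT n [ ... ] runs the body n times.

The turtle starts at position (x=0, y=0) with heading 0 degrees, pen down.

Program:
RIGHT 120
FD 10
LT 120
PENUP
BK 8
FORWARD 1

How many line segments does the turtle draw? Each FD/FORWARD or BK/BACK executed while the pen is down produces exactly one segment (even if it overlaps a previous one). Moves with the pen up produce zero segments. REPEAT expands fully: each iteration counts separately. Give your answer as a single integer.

Answer: 1

Derivation:
Executing turtle program step by step:
Start: pos=(0,0), heading=0, pen down
RT 120: heading 0 -> 240
FD 10: (0,0) -> (-5,-8.66) [heading=240, draw]
LT 120: heading 240 -> 0
PU: pen up
BK 8: (-5,-8.66) -> (-13,-8.66) [heading=0, move]
FD 1: (-13,-8.66) -> (-12,-8.66) [heading=0, move]
Final: pos=(-12,-8.66), heading=0, 1 segment(s) drawn
Segments drawn: 1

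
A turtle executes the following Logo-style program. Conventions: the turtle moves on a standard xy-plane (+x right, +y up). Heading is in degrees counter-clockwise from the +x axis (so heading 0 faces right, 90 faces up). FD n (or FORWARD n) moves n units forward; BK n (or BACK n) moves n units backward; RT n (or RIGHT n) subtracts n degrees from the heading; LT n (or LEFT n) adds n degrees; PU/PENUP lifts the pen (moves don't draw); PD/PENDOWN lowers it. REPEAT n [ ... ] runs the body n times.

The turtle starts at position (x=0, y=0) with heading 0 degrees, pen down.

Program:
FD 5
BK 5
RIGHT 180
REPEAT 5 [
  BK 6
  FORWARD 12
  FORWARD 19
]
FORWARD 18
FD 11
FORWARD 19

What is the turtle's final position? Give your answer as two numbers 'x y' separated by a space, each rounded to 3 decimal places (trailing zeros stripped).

Answer: -173 0

Derivation:
Executing turtle program step by step:
Start: pos=(0,0), heading=0, pen down
FD 5: (0,0) -> (5,0) [heading=0, draw]
BK 5: (5,0) -> (0,0) [heading=0, draw]
RT 180: heading 0 -> 180
REPEAT 5 [
  -- iteration 1/5 --
  BK 6: (0,0) -> (6,0) [heading=180, draw]
  FD 12: (6,0) -> (-6,0) [heading=180, draw]
  FD 19: (-6,0) -> (-25,0) [heading=180, draw]
  -- iteration 2/5 --
  BK 6: (-25,0) -> (-19,0) [heading=180, draw]
  FD 12: (-19,0) -> (-31,0) [heading=180, draw]
  FD 19: (-31,0) -> (-50,0) [heading=180, draw]
  -- iteration 3/5 --
  BK 6: (-50,0) -> (-44,0) [heading=180, draw]
  FD 12: (-44,0) -> (-56,0) [heading=180, draw]
  FD 19: (-56,0) -> (-75,0) [heading=180, draw]
  -- iteration 4/5 --
  BK 6: (-75,0) -> (-69,0) [heading=180, draw]
  FD 12: (-69,0) -> (-81,0) [heading=180, draw]
  FD 19: (-81,0) -> (-100,0) [heading=180, draw]
  -- iteration 5/5 --
  BK 6: (-100,0) -> (-94,0) [heading=180, draw]
  FD 12: (-94,0) -> (-106,0) [heading=180, draw]
  FD 19: (-106,0) -> (-125,0) [heading=180, draw]
]
FD 18: (-125,0) -> (-143,0) [heading=180, draw]
FD 11: (-143,0) -> (-154,0) [heading=180, draw]
FD 19: (-154,0) -> (-173,0) [heading=180, draw]
Final: pos=(-173,0), heading=180, 20 segment(s) drawn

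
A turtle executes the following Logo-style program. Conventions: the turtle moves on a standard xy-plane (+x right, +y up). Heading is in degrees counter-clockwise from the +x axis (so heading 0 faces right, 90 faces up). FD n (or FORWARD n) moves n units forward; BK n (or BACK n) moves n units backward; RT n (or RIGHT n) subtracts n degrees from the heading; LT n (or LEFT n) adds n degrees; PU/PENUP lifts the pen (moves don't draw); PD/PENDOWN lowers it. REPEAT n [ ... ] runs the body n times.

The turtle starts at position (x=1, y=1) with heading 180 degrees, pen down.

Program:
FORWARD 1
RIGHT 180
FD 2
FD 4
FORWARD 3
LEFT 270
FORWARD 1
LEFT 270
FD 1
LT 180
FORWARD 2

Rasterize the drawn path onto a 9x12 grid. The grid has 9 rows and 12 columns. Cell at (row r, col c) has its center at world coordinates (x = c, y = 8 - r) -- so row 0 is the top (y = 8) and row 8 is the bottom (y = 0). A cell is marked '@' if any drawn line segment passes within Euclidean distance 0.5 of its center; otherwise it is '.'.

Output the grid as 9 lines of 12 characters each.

Segment 0: (1,1) -> (0,1)
Segment 1: (0,1) -> (2,1)
Segment 2: (2,1) -> (6,1)
Segment 3: (6,1) -> (9,1)
Segment 4: (9,1) -> (9,0)
Segment 5: (9,0) -> (8,0)
Segment 6: (8,0) -> (10,-0)

Answer: ............
............
............
............
............
............
............
@@@@@@@@@@..
........@@@.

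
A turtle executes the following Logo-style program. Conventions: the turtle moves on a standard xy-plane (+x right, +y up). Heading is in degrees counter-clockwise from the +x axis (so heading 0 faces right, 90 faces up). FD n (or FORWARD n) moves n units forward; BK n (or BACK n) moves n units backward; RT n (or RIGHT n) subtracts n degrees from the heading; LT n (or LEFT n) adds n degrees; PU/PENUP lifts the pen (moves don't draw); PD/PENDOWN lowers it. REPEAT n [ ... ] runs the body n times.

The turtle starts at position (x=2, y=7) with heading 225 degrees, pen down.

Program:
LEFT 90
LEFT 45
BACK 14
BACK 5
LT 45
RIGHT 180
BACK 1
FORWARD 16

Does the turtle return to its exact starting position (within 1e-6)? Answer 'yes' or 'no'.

Answer: no

Derivation:
Executing turtle program step by step:
Start: pos=(2,7), heading=225, pen down
LT 90: heading 225 -> 315
LT 45: heading 315 -> 0
BK 14: (2,7) -> (-12,7) [heading=0, draw]
BK 5: (-12,7) -> (-17,7) [heading=0, draw]
LT 45: heading 0 -> 45
RT 180: heading 45 -> 225
BK 1: (-17,7) -> (-16.293,7.707) [heading=225, draw]
FD 16: (-16.293,7.707) -> (-27.607,-3.607) [heading=225, draw]
Final: pos=(-27.607,-3.607), heading=225, 4 segment(s) drawn

Start position: (2, 7)
Final position: (-27.607, -3.607)
Distance = 31.449; >= 1e-6 -> NOT closed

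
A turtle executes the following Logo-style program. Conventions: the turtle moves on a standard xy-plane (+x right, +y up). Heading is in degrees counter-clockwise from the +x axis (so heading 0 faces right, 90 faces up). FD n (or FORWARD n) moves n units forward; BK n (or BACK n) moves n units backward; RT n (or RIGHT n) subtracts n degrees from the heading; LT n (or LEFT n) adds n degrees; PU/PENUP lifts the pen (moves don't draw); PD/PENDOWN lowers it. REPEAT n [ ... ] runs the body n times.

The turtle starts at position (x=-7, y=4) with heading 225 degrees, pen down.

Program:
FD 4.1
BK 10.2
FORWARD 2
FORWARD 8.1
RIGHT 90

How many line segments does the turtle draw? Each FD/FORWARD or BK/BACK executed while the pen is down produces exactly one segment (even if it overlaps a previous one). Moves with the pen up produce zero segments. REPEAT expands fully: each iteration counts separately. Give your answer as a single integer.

Executing turtle program step by step:
Start: pos=(-7,4), heading=225, pen down
FD 4.1: (-7,4) -> (-9.899,1.101) [heading=225, draw]
BK 10.2: (-9.899,1.101) -> (-2.687,8.313) [heading=225, draw]
FD 2: (-2.687,8.313) -> (-4.101,6.899) [heading=225, draw]
FD 8.1: (-4.101,6.899) -> (-9.828,1.172) [heading=225, draw]
RT 90: heading 225 -> 135
Final: pos=(-9.828,1.172), heading=135, 4 segment(s) drawn
Segments drawn: 4

Answer: 4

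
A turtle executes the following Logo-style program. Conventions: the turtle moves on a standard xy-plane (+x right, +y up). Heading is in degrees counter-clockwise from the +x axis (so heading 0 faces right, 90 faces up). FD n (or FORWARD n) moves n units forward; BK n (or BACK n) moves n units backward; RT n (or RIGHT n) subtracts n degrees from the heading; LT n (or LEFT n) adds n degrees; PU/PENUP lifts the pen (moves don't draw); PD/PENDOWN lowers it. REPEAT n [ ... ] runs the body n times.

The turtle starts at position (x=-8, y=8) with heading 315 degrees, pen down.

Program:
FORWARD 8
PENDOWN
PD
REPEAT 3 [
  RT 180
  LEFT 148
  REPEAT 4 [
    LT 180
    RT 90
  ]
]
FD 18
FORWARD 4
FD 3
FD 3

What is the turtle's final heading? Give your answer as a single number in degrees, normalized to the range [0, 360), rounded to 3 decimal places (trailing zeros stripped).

Executing turtle program step by step:
Start: pos=(-8,8), heading=315, pen down
FD 8: (-8,8) -> (-2.343,2.343) [heading=315, draw]
PD: pen down
PD: pen down
REPEAT 3 [
  -- iteration 1/3 --
  RT 180: heading 315 -> 135
  LT 148: heading 135 -> 283
  REPEAT 4 [
    -- iteration 1/4 --
    LT 180: heading 283 -> 103
    RT 90: heading 103 -> 13
    -- iteration 2/4 --
    LT 180: heading 13 -> 193
    RT 90: heading 193 -> 103
    -- iteration 3/4 --
    LT 180: heading 103 -> 283
    RT 90: heading 283 -> 193
    -- iteration 4/4 --
    LT 180: heading 193 -> 13
    RT 90: heading 13 -> 283
  ]
  -- iteration 2/3 --
  RT 180: heading 283 -> 103
  LT 148: heading 103 -> 251
  REPEAT 4 [
    -- iteration 1/4 --
    LT 180: heading 251 -> 71
    RT 90: heading 71 -> 341
    -- iteration 2/4 --
    LT 180: heading 341 -> 161
    RT 90: heading 161 -> 71
    -- iteration 3/4 --
    LT 180: heading 71 -> 251
    RT 90: heading 251 -> 161
    -- iteration 4/4 --
    LT 180: heading 161 -> 341
    RT 90: heading 341 -> 251
  ]
  -- iteration 3/3 --
  RT 180: heading 251 -> 71
  LT 148: heading 71 -> 219
  REPEAT 4 [
    -- iteration 1/4 --
    LT 180: heading 219 -> 39
    RT 90: heading 39 -> 309
    -- iteration 2/4 --
    LT 180: heading 309 -> 129
    RT 90: heading 129 -> 39
    -- iteration 3/4 --
    LT 180: heading 39 -> 219
    RT 90: heading 219 -> 129
    -- iteration 4/4 --
    LT 180: heading 129 -> 309
    RT 90: heading 309 -> 219
  ]
]
FD 18: (-2.343,2.343) -> (-16.332,-8.985) [heading=219, draw]
FD 4: (-16.332,-8.985) -> (-19.44,-11.502) [heading=219, draw]
FD 3: (-19.44,-11.502) -> (-21.772,-13.39) [heading=219, draw]
FD 3: (-21.772,-13.39) -> (-24.103,-15.278) [heading=219, draw]
Final: pos=(-24.103,-15.278), heading=219, 5 segment(s) drawn

Answer: 219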